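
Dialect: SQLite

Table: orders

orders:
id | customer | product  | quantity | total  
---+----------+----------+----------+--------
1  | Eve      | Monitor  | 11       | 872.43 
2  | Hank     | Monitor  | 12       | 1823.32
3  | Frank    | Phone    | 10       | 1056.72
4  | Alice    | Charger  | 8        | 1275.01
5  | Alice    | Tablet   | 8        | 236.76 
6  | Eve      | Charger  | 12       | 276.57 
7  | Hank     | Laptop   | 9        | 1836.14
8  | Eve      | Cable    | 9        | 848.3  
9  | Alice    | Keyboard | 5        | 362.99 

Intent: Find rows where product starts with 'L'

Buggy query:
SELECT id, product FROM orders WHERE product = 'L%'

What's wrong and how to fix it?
Bug: Wildcards only work with LIKE; '=' treats '%' as a literal character

Fix: Replace '=' with LIKE so 'L%' is treated as a pattern

Corrected query:
SELECT id, product FROM orders WHERE product LIKE 'L%'

Result:
id | product
---+--------
7  | Laptop 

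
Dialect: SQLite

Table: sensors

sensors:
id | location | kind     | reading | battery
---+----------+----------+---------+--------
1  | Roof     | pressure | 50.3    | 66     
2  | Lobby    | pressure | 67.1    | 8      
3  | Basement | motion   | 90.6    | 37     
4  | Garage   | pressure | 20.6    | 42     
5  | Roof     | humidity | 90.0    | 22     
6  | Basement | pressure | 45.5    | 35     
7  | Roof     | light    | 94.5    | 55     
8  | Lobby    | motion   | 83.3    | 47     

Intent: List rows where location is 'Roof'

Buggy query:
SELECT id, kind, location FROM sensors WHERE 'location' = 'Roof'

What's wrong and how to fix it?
Bug: Single quotes denote string literals in SQL; the column name is being compared as a constant string

Fix: Reference the column as location without single quotes

Corrected query:
SELECT id, kind, location FROM sensors WHERE location = 'Roof'

Result:
id | kind     | location
---+----------+---------
1  | pressure | Roof    
5  | humidity | Roof    
7  | light    | Roof    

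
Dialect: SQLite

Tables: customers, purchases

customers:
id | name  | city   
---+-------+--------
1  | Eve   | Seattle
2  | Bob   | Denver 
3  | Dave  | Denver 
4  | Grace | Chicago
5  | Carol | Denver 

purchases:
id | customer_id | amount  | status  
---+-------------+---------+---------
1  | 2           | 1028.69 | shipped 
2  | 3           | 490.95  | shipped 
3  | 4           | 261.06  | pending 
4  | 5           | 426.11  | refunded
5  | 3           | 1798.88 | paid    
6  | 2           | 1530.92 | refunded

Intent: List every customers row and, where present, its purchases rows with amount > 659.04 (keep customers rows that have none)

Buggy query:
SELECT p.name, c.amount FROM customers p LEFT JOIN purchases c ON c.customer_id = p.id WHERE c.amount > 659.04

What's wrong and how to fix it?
Bug: A WHERE condition on the right-hand table after LEFT JOIN drops unmatched parents

Fix: Put 'c.amount > 659.04' in the JOIN's ON clause instead of WHERE

Corrected query:
SELECT p.name, c.amount FROM customers p LEFT JOIN purchases c ON c.customer_id = p.id AND c.amount > 659.04

Result:
name  | amount 
------+--------
Eve   | NULL   
Bob   | 1028.69
Bob   | 1530.92
Dave  | 1798.88
Grace | NULL   
Carol | NULL   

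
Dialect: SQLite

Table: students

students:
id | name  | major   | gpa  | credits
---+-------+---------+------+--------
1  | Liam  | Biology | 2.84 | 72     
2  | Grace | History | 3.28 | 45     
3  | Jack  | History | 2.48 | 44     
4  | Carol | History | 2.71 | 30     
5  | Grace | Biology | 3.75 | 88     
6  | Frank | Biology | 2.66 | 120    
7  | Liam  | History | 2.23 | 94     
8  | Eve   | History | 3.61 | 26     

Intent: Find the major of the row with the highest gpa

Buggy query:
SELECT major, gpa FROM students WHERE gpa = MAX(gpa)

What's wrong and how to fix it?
Bug: WHERE is evaluated per row; an aggregate over the whole table isn't defined there

Fix: Wrap MAX in a scalar subquery so WHERE compares against a single value

Corrected query:
SELECT major, gpa FROM students WHERE gpa = (SELECT MAX(gpa) FROM students)

Result:
major   | gpa 
--------+-----
Biology | 3.75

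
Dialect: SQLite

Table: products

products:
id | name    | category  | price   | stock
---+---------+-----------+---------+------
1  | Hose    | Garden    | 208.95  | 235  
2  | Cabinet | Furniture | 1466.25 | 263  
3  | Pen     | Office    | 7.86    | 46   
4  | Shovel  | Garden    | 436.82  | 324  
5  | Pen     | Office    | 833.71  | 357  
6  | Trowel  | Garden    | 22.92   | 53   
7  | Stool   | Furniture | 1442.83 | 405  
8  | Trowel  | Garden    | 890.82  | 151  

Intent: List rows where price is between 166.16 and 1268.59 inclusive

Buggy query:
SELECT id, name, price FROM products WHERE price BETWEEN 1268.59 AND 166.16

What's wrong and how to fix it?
Bug: BETWEEN expects the lower bound first; with 1268.59 AND 166.16 the range is empty

Fix: Swap the bounds so the smaller value comes first

Corrected query:
SELECT id, name, price FROM products WHERE price BETWEEN 166.16 AND 1268.59

Result:
id | name   | price 
---+--------+-------
1  | Hose   | 208.95
4  | Shovel | 436.82
5  | Pen    | 833.71
8  | Trowel | 890.82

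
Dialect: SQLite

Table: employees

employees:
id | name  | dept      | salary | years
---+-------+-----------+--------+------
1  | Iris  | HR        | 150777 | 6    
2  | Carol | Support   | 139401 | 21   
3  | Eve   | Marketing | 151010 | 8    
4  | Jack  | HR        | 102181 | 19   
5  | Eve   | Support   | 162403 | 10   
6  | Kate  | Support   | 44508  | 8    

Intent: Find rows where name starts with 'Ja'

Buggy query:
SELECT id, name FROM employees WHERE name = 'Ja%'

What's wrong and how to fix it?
Bug: '=' compares the literal string including the % character; pattern matching needs LIKE

Fix: Use LIKE for wildcard pattern matching

Corrected query:
SELECT id, name FROM employees WHERE name LIKE 'Ja%'

Result:
id | name
---+-----
4  | Jack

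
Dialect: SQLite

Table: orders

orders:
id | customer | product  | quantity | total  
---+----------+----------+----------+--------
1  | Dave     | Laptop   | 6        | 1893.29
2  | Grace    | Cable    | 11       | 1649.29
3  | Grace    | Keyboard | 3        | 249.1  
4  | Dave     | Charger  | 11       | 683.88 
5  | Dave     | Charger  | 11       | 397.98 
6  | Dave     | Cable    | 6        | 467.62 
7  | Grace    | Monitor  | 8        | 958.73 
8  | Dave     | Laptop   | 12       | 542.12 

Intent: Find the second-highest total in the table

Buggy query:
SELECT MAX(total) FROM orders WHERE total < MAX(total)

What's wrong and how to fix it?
Bug: MAX(total) on the right of the comparison is an aggregate-in-WHERE error

Fix: Put the inner MAX in a scalar subquery

Corrected query:
SELECT MAX(total) FROM orders WHERE total < (SELECT MAX(total) FROM orders)

Result:
MAX(total)
----------
1649.29   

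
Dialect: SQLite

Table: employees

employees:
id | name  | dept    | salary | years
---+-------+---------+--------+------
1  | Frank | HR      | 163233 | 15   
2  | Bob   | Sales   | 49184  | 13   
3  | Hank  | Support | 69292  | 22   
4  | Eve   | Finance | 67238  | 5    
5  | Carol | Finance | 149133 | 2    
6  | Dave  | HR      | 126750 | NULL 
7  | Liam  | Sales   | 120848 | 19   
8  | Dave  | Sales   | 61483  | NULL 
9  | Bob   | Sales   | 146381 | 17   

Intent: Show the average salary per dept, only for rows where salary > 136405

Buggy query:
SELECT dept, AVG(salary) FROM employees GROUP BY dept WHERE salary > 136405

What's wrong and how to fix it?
Bug: WHERE cannot follow GROUP BY

Fix: Move the WHERE clause before GROUP BY

Corrected query:
SELECT dept, AVG(salary) FROM employees WHERE salary > 136405 GROUP BY dept

Result:
dept    | AVG(salary)
--------+------------
Finance | 149133     
HR      | 163233     
Sales   | 146381     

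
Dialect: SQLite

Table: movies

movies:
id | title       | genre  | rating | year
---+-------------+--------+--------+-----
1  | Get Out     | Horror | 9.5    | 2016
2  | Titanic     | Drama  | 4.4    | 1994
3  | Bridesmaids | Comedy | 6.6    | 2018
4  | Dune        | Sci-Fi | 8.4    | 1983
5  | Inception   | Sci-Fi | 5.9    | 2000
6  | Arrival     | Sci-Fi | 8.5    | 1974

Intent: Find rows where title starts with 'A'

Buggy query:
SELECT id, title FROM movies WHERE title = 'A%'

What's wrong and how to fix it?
Bug: '=' compares the literal string including the % character; pattern matching needs LIKE

Fix: Use LIKE for wildcard pattern matching

Corrected query:
SELECT id, title FROM movies WHERE title LIKE 'A%'

Result:
id | title  
---+--------
6  | Arrival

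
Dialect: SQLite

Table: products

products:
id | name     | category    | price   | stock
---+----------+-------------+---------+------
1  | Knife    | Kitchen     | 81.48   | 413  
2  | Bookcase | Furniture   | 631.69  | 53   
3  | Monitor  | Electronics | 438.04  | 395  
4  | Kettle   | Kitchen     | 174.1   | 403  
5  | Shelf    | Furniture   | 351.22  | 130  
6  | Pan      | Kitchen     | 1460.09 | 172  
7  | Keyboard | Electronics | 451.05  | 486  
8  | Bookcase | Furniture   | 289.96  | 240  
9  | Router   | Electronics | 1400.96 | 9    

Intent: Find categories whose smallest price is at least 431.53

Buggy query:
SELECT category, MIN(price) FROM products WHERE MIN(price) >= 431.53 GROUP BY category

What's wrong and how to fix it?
Bug: Aggregates like MIN are computed per group after WHERE runs

Fix: Use HAVING for the per-group MIN condition

Corrected query:
SELECT category, MIN(price) FROM products GROUP BY category HAVING MIN(price) >= 431.53

Result:
category    | MIN(price)
------------+-----------
Electronics | 438.04    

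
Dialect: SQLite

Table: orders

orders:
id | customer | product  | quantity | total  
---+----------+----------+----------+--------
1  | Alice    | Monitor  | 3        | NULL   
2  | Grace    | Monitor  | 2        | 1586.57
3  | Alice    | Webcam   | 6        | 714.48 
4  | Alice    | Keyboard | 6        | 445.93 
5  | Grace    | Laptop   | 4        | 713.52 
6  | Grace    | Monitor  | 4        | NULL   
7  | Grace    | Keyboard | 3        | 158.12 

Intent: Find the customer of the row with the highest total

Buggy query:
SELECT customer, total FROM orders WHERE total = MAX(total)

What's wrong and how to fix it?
Bug: MAX(total) is an aggregate and cannot be used directly in WHERE

Fix: Use a subquery: WHERE total = (SELECT MAX(total) FROM orders)

Corrected query:
SELECT customer, total FROM orders WHERE total = (SELECT MAX(total) FROM orders)

Result:
customer | total  
---------+--------
Grace    | 1586.57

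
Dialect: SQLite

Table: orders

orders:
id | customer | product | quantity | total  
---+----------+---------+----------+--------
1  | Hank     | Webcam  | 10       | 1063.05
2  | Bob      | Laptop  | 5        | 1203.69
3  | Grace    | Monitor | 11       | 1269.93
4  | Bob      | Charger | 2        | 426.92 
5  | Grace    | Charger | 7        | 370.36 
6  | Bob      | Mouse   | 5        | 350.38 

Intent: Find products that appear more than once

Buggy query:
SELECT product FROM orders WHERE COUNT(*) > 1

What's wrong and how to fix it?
Bug: COUNT(*) is an aggregate and cannot be used in WHERE

Fix: Group first, then use HAVING for the count condition

Corrected query:
SELECT product FROM orders GROUP BY product HAVING COUNT(*) > 1

Result:
product
-------
Charger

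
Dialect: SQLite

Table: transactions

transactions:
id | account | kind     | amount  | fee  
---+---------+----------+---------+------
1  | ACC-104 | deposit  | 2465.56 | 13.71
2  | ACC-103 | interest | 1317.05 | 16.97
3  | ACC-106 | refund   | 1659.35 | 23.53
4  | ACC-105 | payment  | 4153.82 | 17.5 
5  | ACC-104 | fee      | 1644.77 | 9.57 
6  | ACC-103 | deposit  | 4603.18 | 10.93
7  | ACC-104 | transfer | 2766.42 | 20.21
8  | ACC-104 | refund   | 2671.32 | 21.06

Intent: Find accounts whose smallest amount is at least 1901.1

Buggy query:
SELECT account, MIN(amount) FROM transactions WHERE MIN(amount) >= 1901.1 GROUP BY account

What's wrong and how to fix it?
Bug: Aggregates like MIN are computed per group after WHERE runs

Fix: Use HAVING for the per-group MIN condition

Corrected query:
SELECT account, MIN(amount) FROM transactions GROUP BY account HAVING MIN(amount) >= 1901.1

Result:
account | MIN(amount)
--------+------------
ACC-105 | 4153.82    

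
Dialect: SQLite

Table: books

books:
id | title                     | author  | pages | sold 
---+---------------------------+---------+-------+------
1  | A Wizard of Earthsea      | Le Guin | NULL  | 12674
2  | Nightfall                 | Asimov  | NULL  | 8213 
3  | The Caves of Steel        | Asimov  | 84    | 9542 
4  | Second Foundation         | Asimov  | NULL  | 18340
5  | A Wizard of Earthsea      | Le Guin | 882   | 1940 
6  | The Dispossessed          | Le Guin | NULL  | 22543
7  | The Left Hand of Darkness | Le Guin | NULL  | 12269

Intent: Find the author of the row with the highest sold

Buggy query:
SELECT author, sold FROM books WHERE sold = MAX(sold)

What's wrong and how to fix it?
Bug: MAX(sold) is an aggregate and cannot be used directly in WHERE

Fix: Wrap MAX in a scalar subquery so WHERE compares against a single value

Corrected query:
SELECT author, sold FROM books WHERE sold = (SELECT MAX(sold) FROM books)

Result:
author  | sold 
--------+------
Le Guin | 22543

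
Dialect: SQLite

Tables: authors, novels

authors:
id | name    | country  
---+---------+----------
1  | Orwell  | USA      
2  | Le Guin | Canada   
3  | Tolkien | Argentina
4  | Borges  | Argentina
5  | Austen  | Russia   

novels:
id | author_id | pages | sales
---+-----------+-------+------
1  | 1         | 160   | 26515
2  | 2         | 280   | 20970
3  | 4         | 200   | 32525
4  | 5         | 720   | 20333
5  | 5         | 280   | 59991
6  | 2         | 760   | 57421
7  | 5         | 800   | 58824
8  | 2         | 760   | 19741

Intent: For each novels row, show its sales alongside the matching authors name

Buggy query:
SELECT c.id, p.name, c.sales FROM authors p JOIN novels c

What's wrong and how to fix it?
Bug: Missing join condition: each novels row is matched to all authors rows instead of just its own

Fix: Add ON c.author_id = p.id to the JOIN

Corrected query:
SELECT c.id, p.name, c.sales FROM authors p JOIN novels c ON c.author_id = p.id

Result:
id | name    | sales
---+---------+------
1  | Orwell  | 26515
2  | Le Guin | 20970
3  | Borges  | 32525
4  | Austen  | 20333
5  | Austen  | 59991
6  | Le Guin | 57421
7  | Austen  | 58824
8  | Le Guin | 19741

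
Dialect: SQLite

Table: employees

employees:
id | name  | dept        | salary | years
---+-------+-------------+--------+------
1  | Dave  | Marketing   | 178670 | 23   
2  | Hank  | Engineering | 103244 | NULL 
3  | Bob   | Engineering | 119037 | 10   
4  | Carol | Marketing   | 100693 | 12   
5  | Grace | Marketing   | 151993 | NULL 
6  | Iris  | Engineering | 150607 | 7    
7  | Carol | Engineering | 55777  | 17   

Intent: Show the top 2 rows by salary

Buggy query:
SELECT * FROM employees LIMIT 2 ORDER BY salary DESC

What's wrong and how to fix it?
Bug: ORDER BY cannot follow LIMIT; LIMIT is the final clause

Fix: Sort with ORDER BY, then apply LIMIT

Corrected query:
SELECT * FROM employees ORDER BY salary DESC LIMIT 2

Result:
id | name  | dept      | salary | years
---+-------+-----------+--------+------
1  | Dave  | Marketing | 178670 | 23   
5  | Grace | Marketing | 151993 | NULL 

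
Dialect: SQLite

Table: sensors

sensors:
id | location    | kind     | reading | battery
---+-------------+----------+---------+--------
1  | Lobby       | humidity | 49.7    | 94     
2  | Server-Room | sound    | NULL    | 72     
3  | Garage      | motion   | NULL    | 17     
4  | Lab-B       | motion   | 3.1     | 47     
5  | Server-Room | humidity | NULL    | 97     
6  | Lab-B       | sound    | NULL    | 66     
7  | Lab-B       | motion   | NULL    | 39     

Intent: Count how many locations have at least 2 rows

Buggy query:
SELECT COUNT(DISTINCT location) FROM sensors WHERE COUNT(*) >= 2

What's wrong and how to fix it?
Bug: COUNT(*) cannot appear in WHERE; the per-group count doesn't exist yet

Fix: Group first with HAVING COUNT(*) >= 2, then COUNT the resulting groups

Corrected query:
SELECT COUNT(*) FROM (SELECT location FROM sensors GROUP BY location HAVING COUNT(*) >= 2)

Result:
COUNT(*)
--------
2       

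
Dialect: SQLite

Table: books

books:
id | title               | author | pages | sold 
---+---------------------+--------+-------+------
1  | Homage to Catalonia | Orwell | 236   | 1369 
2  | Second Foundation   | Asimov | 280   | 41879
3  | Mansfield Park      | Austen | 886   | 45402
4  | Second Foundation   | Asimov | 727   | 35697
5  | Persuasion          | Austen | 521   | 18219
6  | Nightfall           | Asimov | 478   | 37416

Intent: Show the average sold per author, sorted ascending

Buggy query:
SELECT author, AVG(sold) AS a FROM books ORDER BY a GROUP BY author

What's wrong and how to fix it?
Bug: GROUP BY must precede ORDER BY

Fix: Move ORDER BY to the end, after GROUP BY

Corrected query:
SELECT author, AVG(sold) AS a FROM books GROUP BY author ORDER BY a

Result:
author | a           
-------+-------------
Orwell | 1369        
Austen | 31810.5     
Asimov | 38330.666667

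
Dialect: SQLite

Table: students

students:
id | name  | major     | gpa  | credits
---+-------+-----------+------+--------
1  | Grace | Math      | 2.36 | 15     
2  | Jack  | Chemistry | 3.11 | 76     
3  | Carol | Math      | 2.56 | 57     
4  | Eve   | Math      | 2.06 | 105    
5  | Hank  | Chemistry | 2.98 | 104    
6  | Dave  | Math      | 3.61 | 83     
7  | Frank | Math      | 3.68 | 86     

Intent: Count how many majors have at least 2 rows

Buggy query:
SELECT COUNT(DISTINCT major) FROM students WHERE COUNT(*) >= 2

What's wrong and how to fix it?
Bug: WHERE filters individual rows, not groups, so a group-level COUNT is invalid there

Fix: Group first with HAVING COUNT(*) >= 2, then COUNT the resulting groups

Corrected query:
SELECT COUNT(*) FROM (SELECT major FROM students GROUP BY major HAVING COUNT(*) >= 2)

Result:
COUNT(*)
--------
2       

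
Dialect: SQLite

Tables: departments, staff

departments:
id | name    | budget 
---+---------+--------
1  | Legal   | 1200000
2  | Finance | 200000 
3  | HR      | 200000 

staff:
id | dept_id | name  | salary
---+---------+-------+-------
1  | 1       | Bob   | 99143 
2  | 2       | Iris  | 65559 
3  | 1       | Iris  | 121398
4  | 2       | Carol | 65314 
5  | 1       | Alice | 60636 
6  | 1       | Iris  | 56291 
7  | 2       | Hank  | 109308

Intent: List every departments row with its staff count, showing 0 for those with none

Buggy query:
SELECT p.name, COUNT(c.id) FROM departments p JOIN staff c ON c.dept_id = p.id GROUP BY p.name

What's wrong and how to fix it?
Bug: An inner join excludes parents with zero children

Fix: Use LEFT JOIN so parents without children still appear (COUNT(c.id) gives 0)

Corrected query:
SELECT p.name, COUNT(c.id) FROM departments p LEFT JOIN staff c ON c.dept_id = p.id GROUP BY p.name

Result:
name    | COUNT(c.id)
--------+------------
Finance | 3          
HR      | 0          
Legal   | 4          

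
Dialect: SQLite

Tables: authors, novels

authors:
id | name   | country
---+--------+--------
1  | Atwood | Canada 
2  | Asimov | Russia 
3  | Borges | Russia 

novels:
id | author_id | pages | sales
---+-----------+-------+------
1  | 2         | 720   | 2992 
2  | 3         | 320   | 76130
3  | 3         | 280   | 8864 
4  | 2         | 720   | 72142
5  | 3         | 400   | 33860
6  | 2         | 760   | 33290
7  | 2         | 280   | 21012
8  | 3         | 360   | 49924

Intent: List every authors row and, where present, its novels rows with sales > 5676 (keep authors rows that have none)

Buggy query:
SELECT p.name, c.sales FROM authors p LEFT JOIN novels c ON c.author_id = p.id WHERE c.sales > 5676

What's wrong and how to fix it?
Bug: A WHERE condition on the right-hand table after LEFT JOIN drops unmatched parents

Fix: Move the right-table condition into the ON clause so unmatched parents are kept

Corrected query:
SELECT p.name, c.sales FROM authors p LEFT JOIN novels c ON c.author_id = p.id AND c.sales > 5676

Result:
name   | sales
-------+------
Atwood | NULL 
Asimov | 21012
Asimov | 33290
Asimov | 72142
Borges | 8864 
Borges | 33860
Borges | 49924
Borges | 76130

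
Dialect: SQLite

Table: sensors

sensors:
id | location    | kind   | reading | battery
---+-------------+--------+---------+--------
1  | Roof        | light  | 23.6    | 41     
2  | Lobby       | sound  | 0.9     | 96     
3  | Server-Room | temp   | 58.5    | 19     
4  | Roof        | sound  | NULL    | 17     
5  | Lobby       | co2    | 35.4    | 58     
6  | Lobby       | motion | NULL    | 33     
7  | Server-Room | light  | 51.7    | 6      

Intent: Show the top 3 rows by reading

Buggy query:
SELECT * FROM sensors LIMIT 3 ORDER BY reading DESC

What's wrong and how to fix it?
Bug: LIMIT must come after ORDER BY

Fix: Sort with ORDER BY, then apply LIMIT

Corrected query:
SELECT * FROM sensors ORDER BY reading DESC LIMIT 3

Result:
id | location    | kind  | reading | battery
---+-------------+-------+---------+--------
3  | Server-Room | temp  | 58.5    | 19     
7  | Server-Room | light | 51.7    | 6      
5  | Lobby       | co2   | 35.4    | 58     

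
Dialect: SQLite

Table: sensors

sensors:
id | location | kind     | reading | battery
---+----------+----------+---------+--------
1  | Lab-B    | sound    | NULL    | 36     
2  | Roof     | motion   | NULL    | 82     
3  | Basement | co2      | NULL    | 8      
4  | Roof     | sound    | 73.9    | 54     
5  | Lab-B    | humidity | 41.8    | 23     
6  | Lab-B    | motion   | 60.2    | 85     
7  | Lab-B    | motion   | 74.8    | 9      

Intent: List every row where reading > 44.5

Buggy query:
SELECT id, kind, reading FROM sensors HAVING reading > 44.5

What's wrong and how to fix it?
Bug: This is a non-aggregate query (no GROUP BY, no aggregates), so in SQLite the HAVING clause is invalid here; a row-level condition belongs in WHERE

Fix: Use WHERE for row-level filtering

Corrected query:
SELECT id, kind, reading FROM sensors WHERE reading > 44.5

Result:
id | kind   | reading
---+--------+--------
4  | sound  | 73.9   
6  | motion | 60.2   
7  | motion | 74.8   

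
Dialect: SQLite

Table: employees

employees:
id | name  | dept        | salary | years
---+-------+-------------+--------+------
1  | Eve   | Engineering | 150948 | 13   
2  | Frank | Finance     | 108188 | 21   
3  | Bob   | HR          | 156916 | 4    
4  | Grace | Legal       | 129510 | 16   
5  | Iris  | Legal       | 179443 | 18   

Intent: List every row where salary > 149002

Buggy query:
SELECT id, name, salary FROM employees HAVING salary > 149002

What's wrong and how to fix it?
Bug: This is a non-aggregate query (no GROUP BY, no aggregates), so in SQLite the HAVING clause is invalid here; a row-level condition belongs in WHERE

Fix: Replace HAVING with WHERE since the condition applies to individual rows

Corrected query:
SELECT id, name, salary FROM employees WHERE salary > 149002

Result:
id | name | salary
---+------+-------
1  | Eve  | 150948
3  | Bob  | 156916
5  | Iris | 179443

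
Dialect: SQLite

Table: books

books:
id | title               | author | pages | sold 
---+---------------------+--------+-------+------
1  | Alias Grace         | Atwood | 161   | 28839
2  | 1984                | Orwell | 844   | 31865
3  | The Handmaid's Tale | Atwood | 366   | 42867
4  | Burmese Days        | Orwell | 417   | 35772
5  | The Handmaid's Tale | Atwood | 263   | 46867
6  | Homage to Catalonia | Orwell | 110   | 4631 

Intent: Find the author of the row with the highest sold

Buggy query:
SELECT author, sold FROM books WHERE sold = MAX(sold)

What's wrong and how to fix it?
Bug: WHERE is evaluated per row; an aggregate over the whole table isn't defined there

Fix: Use a subquery: WHERE sold = (SELECT MAX(sold) FROM books)

Corrected query:
SELECT author, sold FROM books WHERE sold = (SELECT MAX(sold) FROM books)

Result:
author | sold 
-------+------
Atwood | 46867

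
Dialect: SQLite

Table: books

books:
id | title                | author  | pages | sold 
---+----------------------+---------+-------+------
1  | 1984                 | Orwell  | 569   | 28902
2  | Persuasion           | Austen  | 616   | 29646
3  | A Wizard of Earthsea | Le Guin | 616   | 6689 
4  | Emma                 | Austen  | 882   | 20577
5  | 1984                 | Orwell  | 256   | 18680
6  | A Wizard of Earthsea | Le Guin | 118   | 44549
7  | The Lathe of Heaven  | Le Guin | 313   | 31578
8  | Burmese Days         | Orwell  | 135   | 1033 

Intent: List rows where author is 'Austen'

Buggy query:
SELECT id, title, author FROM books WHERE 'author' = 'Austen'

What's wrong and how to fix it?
Bug: 'author' in single quotes is a string literal, not the column; the comparison is literal-vs-literal and never true

Fix: Remove the quotes around the column name (or use double quotes for an identifier)

Corrected query:
SELECT id, title, author FROM books WHERE author = 'Austen'

Result:
id | title      | author
---+------------+-------
2  | Persuasion | Austen
4  | Emma       | Austen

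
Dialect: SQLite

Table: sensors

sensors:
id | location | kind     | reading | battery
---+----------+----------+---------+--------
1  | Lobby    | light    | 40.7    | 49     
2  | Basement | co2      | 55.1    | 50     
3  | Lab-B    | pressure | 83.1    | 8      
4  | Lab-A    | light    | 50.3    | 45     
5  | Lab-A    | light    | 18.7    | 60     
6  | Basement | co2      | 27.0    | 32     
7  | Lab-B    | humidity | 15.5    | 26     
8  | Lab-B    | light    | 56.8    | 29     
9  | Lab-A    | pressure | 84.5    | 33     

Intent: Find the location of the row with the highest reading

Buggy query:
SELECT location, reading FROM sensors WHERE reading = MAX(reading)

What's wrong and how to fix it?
Bug: MAX(reading) is an aggregate and cannot be used directly in WHERE

Fix: Wrap MAX in a scalar subquery so WHERE compares against a single value

Corrected query:
SELECT location, reading FROM sensors WHERE reading = (SELECT MAX(reading) FROM sensors)

Result:
location | reading
---------+--------
Lab-A    | 84.5   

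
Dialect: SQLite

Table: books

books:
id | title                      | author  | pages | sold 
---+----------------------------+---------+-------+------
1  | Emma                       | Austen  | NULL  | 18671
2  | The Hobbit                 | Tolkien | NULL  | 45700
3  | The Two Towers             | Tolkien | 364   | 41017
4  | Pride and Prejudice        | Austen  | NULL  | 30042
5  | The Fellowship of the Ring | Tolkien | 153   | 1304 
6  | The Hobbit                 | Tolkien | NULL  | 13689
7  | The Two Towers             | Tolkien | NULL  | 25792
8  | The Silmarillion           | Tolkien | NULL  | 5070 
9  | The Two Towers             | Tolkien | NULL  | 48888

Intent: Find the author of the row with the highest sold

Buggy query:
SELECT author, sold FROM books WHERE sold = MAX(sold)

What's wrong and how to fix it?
Bug: WHERE is evaluated per row; an aggregate over the whole table isn't defined there

Fix: Use a subquery: WHERE sold = (SELECT MAX(sold) FROM books)

Corrected query:
SELECT author, sold FROM books WHERE sold = (SELECT MAX(sold) FROM books)

Result:
author  | sold 
--------+------
Tolkien | 48888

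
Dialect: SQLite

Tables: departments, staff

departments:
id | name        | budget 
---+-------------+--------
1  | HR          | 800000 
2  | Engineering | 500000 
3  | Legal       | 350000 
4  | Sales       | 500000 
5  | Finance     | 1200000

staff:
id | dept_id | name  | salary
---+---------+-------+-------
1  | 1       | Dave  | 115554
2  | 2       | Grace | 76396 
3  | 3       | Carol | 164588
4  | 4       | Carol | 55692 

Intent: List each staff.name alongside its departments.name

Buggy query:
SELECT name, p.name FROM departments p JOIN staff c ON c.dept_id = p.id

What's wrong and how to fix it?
Bug: 'name' exists in both joined tables, so the database can't tell which one is meant

Fix: Prefix ambiguous columns with the table alias

Corrected query:
SELECT c.name, p.name FROM departments p JOIN staff c ON c.dept_id = p.id

Result:
name  | name       
------+------------
Dave  | HR         
Grace | Engineering
Carol | Legal      
Carol | Sales      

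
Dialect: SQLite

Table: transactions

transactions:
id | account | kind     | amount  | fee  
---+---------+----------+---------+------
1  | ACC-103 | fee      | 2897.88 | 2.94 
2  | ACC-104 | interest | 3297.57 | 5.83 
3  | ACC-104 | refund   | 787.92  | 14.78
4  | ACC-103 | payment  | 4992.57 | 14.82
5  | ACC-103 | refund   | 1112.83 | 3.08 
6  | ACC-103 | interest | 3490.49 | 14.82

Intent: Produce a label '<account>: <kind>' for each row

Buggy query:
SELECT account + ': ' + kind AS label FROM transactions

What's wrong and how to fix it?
Bug: SQLite uses || for string concatenation; + coerces text to numbers (yielding 0)

Fix: Replace + with || to concatenate text

Corrected query:
SELECT account || ': ' || kind AS label FROM transactions

Result:
label            
-----------------
ACC-103: fee     
ACC-104: interest
ACC-104: refund  
ACC-103: payment 
ACC-103: refund  
ACC-103: interest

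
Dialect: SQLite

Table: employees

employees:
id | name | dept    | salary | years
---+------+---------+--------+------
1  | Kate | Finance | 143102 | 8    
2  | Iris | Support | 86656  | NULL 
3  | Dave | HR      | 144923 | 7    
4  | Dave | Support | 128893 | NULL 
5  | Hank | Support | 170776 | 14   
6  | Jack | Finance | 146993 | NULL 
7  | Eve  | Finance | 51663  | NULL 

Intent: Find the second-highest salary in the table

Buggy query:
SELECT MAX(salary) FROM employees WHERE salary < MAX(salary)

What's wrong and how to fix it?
Bug: The inner MAX is an aggregate inside WHERE, which is not allowed

Fix: Put the inner MAX in a scalar subquery

Corrected query:
SELECT MAX(salary) FROM employees WHERE salary < (SELECT MAX(salary) FROM employees)

Result:
MAX(salary)
-----------
146993     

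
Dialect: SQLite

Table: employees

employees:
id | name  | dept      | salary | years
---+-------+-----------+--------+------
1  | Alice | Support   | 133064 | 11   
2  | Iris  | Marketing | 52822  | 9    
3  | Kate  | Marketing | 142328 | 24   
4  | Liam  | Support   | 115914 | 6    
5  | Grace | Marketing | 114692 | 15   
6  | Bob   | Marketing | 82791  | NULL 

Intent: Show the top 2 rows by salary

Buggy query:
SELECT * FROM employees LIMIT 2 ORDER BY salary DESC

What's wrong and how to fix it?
Bug: ORDER BY cannot follow LIMIT; LIMIT is the final clause

Fix: Sort with ORDER BY, then apply LIMIT

Corrected query:
SELECT * FROM employees ORDER BY salary DESC LIMIT 2

Result:
id | name  | dept      | salary | years
---+-------+-----------+--------+------
3  | Kate  | Marketing | 142328 | 24   
1  | Alice | Support   | 133064 | 11   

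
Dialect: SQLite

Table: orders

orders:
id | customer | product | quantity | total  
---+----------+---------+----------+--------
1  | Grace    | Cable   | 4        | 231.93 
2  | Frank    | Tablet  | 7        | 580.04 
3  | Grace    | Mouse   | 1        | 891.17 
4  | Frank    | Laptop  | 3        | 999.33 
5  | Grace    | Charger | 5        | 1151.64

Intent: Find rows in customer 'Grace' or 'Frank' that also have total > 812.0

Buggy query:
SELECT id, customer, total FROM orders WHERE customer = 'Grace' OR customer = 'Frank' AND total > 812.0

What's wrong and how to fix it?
Bug: AND binds tighter than OR, so this parses as customer = 'Grace' OR (customer = 'Frank' AND total > 812.0)

Fix: Group the OR with parentheses (or use IN), then AND the threshold

Corrected query:
SELECT id, customer, total FROM orders WHERE (customer = 'Grace' OR customer = 'Frank') AND total > 812.0

Result:
id | customer | total  
---+----------+--------
3  | Grace    | 891.17 
4  | Frank    | 999.33 
5  | Grace    | 1151.64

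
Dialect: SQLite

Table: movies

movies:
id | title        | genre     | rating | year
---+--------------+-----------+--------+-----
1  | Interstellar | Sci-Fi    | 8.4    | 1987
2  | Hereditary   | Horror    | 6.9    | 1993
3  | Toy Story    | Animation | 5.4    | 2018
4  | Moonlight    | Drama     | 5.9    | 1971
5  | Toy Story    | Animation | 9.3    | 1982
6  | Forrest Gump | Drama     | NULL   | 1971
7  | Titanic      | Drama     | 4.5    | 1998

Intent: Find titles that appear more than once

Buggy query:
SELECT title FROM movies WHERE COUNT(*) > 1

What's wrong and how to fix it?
Bug: WHERE can't reference COUNT(*); aggregates are computed after WHERE

Fix: Group first, then use HAVING for the count condition

Corrected query:
SELECT title FROM movies GROUP BY title HAVING COUNT(*) > 1

Result:
title    
---------
Toy Story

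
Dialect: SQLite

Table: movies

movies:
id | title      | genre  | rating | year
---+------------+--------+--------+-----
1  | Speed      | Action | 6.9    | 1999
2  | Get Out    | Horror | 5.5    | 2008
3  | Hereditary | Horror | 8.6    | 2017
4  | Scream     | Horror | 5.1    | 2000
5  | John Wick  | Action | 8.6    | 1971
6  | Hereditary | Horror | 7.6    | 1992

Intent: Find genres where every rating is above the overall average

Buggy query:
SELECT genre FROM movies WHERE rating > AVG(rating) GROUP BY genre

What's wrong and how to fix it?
Bug: WHERE evaluates per row before aggregation, so AVG() is unavailable

Fix: Compute the overall average in a scalar subquery and compare each group's MIN against it in HAVING

Corrected query:
SELECT genre FROM movies GROUP BY genre HAVING MIN(rating) > (SELECT AVG(rating) FROM movies)

Result:
(no rows)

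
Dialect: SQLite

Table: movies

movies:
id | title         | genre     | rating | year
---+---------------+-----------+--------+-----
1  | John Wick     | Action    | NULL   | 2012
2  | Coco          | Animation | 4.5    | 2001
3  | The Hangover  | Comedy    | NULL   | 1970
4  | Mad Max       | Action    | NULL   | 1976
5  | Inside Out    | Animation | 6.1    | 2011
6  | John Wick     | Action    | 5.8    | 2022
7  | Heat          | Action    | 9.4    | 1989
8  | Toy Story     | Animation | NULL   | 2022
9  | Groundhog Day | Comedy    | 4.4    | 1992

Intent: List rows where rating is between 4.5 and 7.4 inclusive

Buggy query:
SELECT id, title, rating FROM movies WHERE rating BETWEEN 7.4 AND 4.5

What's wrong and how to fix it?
Bug: BETWEEN expects the lower bound first; with 7.4 AND 4.5 the range is empty

Fix: Write BETWEEN 4.5 AND 7.4

Corrected query:
SELECT id, title, rating FROM movies WHERE rating BETWEEN 4.5 AND 7.4

Result:
id | title      | rating
---+------------+-------
2  | Coco       | 4.5   
5  | Inside Out | 6.1   
6  | John Wick  | 5.8   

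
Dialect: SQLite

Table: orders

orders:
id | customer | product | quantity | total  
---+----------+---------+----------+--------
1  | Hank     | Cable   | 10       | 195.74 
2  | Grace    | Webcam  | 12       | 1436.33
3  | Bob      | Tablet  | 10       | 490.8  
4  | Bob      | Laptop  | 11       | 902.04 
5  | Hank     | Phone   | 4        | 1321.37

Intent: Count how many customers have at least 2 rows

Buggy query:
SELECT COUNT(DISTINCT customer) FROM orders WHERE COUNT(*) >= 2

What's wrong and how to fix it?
Bug: WHERE filters individual rows, not groups, so a group-level COUNT is invalid there

Fix: Group first with HAVING COUNT(*) >= 2, then COUNT the resulting groups

Corrected query:
SELECT COUNT(*) FROM (SELECT customer FROM orders GROUP BY customer HAVING COUNT(*) >= 2)

Result:
COUNT(*)
--------
2       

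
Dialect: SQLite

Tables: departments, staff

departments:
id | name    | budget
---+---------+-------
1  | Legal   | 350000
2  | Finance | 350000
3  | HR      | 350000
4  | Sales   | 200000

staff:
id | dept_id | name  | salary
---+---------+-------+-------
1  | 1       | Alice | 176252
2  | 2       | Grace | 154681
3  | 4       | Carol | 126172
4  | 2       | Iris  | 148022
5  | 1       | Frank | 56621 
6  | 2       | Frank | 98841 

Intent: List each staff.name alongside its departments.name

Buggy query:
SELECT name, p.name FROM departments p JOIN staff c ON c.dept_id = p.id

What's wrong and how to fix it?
Bug: Both tables have a 'name' column; the unqualified reference is ambiguous

Fix: Prefix ambiguous columns with the table alias

Corrected query:
SELECT c.name, p.name FROM departments p JOIN staff c ON c.dept_id = p.id

Result:
name  | name   
------+--------
Alice | Legal  
Grace | Finance
Carol | Sales  
Iris  | Finance
Frank | Legal  
Frank | Finance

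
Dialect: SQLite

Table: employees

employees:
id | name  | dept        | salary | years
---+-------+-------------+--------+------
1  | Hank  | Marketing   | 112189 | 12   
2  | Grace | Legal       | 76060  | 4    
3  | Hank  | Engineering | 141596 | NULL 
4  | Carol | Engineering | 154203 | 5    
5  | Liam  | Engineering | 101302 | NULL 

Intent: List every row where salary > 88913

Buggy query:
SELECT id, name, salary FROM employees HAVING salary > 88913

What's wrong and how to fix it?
Bug: This is a non-aggregate query (no GROUP BY, no aggregates), so in SQLite the HAVING clause is invalid here; a row-level condition belongs in WHERE

Fix: Use WHERE for row-level filtering

Corrected query:
SELECT id, name, salary FROM employees WHERE salary > 88913

Result:
id | name  | salary
---+-------+-------
1  | Hank  | 112189
3  | Hank  | 141596
4  | Carol | 154203
5  | Liam  | 101302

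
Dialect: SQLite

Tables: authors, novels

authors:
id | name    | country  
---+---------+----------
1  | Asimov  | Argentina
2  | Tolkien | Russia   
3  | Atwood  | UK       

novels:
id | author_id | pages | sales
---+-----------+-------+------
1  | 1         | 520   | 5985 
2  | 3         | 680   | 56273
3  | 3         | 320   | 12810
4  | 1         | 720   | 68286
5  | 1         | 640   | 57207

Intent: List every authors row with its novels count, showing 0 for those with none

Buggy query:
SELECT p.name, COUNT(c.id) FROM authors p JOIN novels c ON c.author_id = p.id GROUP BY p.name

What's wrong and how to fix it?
Bug: An inner join excludes parents with zero children

Fix: Use LEFT JOIN so parents without children still appear (COUNT(c.id) gives 0)

Corrected query:
SELECT p.name, COUNT(c.id) FROM authors p LEFT JOIN novels c ON c.author_id = p.id GROUP BY p.name

Result:
name    | COUNT(c.id)
--------+------------
Asimov  | 3          
Atwood  | 2          
Tolkien | 0          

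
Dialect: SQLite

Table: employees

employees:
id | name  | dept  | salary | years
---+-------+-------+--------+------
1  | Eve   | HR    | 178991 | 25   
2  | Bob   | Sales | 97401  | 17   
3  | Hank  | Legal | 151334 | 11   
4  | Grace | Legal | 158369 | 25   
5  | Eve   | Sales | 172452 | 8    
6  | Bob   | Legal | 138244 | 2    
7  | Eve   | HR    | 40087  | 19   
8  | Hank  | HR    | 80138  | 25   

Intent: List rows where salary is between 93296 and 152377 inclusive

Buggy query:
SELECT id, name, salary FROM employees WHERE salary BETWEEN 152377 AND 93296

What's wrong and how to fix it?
Bug: BETWEEN expects the lower bound first; with 152377 AND 93296 the range is empty

Fix: Swap the bounds so the smaller value comes first

Corrected query:
SELECT id, name, salary FROM employees WHERE salary BETWEEN 93296 AND 152377

Result:
id | name | salary
---+------+-------
2  | Bob  | 97401 
3  | Hank | 151334
6  | Bob  | 138244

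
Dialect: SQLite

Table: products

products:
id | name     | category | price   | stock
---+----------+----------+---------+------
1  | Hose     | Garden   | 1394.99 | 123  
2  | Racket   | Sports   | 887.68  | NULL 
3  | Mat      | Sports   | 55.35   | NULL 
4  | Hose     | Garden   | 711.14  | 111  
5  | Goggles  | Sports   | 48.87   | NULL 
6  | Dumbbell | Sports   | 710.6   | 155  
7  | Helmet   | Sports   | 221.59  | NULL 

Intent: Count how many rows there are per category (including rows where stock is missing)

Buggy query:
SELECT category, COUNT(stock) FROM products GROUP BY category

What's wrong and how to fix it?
Bug: COUNT(column) counts non-NULL values only; rows with NULL stock aren't counted

Fix: Use COUNT(*) to count all rows regardless of NULL

Corrected query:
SELECT category, COUNT(*) FROM products GROUP BY category

Result:
category | COUNT(*)
---------+---------
Garden   | 2       
Sports   | 5       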